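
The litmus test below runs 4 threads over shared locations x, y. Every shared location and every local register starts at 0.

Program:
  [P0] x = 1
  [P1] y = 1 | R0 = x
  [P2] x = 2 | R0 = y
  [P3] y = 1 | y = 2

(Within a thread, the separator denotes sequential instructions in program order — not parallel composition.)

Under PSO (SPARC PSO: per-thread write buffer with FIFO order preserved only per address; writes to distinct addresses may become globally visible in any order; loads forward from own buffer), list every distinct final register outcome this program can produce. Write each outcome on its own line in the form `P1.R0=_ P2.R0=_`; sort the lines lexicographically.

outcome vector order: (P1.R0,P2.R0)
|PSO outcomes| = 9

P1.R0=0 P2.R0=0
P1.R0=0 P2.R0=1
P1.R0=0 P2.R0=2
P1.R0=1 P2.R0=0
P1.R0=1 P2.R0=1
P1.R0=1 P2.R0=2
P1.R0=2 P2.R0=0
P1.R0=2 P2.R0=1
P1.R0=2 P2.R0=2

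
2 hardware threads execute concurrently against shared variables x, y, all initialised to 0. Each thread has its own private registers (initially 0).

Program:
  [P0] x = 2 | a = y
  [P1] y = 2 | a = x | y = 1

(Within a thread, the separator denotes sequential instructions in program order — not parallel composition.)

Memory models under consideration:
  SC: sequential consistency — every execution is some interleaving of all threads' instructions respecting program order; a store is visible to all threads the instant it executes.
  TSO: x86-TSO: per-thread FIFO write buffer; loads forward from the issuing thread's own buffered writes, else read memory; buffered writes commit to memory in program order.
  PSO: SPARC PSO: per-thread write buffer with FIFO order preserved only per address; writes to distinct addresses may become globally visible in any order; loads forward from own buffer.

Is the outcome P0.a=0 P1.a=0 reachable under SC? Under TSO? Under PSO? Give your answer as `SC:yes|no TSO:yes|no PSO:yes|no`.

SC:no TSO:yes PSO:yes

outcome vector order: (P0.a,P1.a)
SC (5): 02 10 12 20 22
TSO (6): 00 02 10 12 20 22
PSO (6): 00 02 10 12 20 22
target 00 ∈ {TSO,PSO}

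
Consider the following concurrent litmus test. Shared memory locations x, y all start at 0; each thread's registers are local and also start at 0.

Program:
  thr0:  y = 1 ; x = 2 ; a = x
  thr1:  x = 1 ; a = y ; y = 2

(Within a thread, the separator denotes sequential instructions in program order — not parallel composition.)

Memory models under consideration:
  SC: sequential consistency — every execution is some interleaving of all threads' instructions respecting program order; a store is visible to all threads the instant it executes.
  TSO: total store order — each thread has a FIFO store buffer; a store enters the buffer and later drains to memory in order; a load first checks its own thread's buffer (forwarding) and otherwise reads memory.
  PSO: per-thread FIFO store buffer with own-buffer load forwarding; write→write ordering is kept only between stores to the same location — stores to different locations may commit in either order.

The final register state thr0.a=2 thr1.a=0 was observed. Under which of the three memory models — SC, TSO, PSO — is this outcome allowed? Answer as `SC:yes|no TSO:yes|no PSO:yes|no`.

outcome vector order: (thr0.a,thr1.a)
under SC → 11, 20, 21
under TSO → 10, 11, 20, 21
under PSO → 10, 11, 20, 21
target 20 ∈ {SC,TSO,PSO}

SC:yes TSO:yes PSO:yes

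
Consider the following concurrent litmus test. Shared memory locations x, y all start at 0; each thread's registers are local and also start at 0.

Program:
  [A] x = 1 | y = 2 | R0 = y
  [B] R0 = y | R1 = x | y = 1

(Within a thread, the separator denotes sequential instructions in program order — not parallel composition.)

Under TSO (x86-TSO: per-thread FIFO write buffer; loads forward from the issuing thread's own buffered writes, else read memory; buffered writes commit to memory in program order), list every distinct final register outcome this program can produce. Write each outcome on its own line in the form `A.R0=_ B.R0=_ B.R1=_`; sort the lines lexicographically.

outcome vector order: (A.R0,B.R0,B.R1)
|TSO outcomes| = 6

A.R0=1 B.R0=0 B.R1=0
A.R0=1 B.R0=0 B.R1=1
A.R0=1 B.R0=2 B.R1=1
A.R0=2 B.R0=0 B.R1=0
A.R0=2 B.R0=0 B.R1=1
A.R0=2 B.R0=2 B.R1=1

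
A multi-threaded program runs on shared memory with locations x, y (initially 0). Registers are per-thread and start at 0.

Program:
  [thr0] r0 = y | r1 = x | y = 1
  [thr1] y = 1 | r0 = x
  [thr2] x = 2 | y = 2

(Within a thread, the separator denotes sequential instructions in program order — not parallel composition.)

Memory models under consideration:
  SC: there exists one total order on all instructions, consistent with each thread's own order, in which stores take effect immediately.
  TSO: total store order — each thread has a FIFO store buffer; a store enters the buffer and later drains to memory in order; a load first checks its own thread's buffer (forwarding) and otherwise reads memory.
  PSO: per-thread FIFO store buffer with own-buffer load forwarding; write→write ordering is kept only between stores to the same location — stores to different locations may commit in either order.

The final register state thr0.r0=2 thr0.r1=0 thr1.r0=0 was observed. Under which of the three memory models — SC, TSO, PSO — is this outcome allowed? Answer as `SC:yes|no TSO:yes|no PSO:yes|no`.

outcome vector order: (thr0.r0,thr0.r1,thr1.r0)
SC (10): (0,0,0), (0,0,2), (0,2,0), (0,2,2), (1,0,0), (1,0,2), (1,2,0), (1,2,2), (2,2,0), (2,2,2)
TSO (10): (0,0,0), (0,0,2), (0,2,0), (0,2,2), (1,0,0), (1,0,2), (1,2,0), (1,2,2), (2,2,0), (2,2,2)
PSO (12): (0,0,0), (0,0,2), (0,2,0), (0,2,2), (1,0,0), (1,0,2), (1,2,0), (1,2,2), (2,0,0), (2,0,2), (2,2,0), (2,2,2)
target (2,0,0) ∈ {PSO}

SC:no TSO:no PSO:yes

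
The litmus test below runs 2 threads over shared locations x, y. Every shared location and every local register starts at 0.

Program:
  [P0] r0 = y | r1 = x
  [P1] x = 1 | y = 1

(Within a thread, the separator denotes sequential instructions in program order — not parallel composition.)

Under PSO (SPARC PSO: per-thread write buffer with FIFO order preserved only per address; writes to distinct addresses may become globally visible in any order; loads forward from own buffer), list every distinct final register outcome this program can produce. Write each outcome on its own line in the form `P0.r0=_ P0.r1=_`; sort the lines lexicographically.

outcome vector order: (P0.r0,P0.r1)
|PSO outcomes| = 4

P0.r0=0 P0.r1=0
P0.r0=0 P0.r1=1
P0.r0=1 P0.r1=0
P0.r0=1 P0.r1=1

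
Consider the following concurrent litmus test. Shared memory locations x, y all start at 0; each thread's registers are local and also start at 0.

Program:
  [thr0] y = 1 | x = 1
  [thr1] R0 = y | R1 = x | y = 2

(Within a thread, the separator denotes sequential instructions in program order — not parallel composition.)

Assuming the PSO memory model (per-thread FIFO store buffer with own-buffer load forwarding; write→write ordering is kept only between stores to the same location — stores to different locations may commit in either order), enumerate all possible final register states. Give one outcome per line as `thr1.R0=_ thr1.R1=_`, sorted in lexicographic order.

thr1.R0=0 thr1.R1=0
thr1.R0=0 thr1.R1=1
thr1.R0=1 thr1.R1=0
thr1.R0=1 thr1.R1=1

outcome vector order: (thr1.R0,thr1.R1)
|PSO outcomes| = 4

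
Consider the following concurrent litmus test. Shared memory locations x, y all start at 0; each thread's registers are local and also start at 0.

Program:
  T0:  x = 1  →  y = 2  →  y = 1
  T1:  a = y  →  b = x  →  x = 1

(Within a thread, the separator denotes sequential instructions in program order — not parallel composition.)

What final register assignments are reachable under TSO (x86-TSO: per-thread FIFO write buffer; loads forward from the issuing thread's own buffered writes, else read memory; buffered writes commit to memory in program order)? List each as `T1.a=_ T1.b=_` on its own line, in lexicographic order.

T1.a=0 T1.b=0
T1.a=0 T1.b=1
T1.a=1 T1.b=1
T1.a=2 T1.b=1

outcome vector order: (T1.a,T1.b)
|TSO outcomes| = 4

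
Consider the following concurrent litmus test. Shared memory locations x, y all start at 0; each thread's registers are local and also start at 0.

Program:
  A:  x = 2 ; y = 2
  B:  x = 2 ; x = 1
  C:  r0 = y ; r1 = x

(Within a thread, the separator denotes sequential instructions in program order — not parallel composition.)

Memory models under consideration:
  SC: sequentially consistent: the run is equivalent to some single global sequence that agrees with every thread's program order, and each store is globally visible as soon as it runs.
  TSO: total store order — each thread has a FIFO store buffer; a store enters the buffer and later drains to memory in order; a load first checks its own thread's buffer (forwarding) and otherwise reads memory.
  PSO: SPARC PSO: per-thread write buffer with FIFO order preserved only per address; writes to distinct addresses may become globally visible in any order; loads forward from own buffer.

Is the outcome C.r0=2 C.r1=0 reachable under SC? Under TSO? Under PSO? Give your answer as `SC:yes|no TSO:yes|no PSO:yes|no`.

SC:no TSO:no PSO:yes

outcome vector order: (C.r0,C.r1)
[SC] allowed = {(0,0); (0,1); (0,2); (2,1); (2,2)}
[TSO] allowed = {(0,0); (0,1); (0,2); (2,1); (2,2)}
[PSO] allowed = {(0,0); (0,1); (0,2); (2,0); (2,1); (2,2)}
target (2,0) ∈ {PSO}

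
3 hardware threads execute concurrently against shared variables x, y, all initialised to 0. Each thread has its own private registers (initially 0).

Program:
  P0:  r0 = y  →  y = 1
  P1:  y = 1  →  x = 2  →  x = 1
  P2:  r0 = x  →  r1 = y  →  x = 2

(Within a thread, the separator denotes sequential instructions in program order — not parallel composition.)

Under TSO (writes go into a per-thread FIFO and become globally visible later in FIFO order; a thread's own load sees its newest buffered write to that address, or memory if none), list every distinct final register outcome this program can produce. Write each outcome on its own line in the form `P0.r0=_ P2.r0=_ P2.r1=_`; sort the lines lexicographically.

P0.r0=0 P2.r0=0 P2.r1=0
P0.r0=0 P2.r0=0 P2.r1=1
P0.r0=0 P2.r0=1 P2.r1=1
P0.r0=0 P2.r0=2 P2.r1=1
P0.r0=1 P2.r0=0 P2.r1=0
P0.r0=1 P2.r0=0 P2.r1=1
P0.r0=1 P2.r0=1 P2.r1=1
P0.r0=1 P2.r0=2 P2.r1=1

outcome vector order: (P0.r0,P2.r0,P2.r1)
|TSO outcomes| = 8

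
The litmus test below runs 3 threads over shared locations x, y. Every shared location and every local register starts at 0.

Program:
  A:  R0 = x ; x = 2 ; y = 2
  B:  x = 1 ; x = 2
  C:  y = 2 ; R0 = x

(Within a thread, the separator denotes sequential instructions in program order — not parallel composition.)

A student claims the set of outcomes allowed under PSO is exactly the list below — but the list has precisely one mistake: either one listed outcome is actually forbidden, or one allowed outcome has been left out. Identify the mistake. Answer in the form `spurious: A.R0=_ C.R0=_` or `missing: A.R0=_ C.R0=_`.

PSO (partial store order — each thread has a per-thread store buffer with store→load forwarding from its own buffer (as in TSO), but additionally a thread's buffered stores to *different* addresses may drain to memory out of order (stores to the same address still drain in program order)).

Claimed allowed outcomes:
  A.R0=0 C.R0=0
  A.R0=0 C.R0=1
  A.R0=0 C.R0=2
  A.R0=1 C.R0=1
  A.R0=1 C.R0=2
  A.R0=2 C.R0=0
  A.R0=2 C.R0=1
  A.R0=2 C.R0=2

missing: A.R0=1 C.R0=0

outcome vector order: (A.R0,C.R0)
PSO (9): (0,0) (0,1) (0,2) (1,0) (1,1) (1,2) (2,0) (2,1) (2,2)
PSO∖claimed = {(1,0)}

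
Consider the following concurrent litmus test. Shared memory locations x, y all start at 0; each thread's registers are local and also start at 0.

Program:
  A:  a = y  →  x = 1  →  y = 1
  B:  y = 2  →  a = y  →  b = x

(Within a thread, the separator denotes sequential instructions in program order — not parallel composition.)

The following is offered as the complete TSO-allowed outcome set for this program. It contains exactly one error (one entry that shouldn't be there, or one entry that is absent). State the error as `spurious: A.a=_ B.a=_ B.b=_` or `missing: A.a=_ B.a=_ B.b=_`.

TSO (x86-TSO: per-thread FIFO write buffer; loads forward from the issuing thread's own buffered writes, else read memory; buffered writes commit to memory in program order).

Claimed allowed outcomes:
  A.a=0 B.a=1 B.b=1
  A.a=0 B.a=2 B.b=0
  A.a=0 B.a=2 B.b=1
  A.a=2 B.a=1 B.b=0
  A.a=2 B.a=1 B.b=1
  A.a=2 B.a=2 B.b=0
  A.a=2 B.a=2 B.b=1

spurious: A.a=2 B.a=1 B.b=0

outcome vector order: (A.a,B.a,B.b)
[TSO] allowed = {011, 020, 021, 211, 220, 221}
claimed∖TSO = {210}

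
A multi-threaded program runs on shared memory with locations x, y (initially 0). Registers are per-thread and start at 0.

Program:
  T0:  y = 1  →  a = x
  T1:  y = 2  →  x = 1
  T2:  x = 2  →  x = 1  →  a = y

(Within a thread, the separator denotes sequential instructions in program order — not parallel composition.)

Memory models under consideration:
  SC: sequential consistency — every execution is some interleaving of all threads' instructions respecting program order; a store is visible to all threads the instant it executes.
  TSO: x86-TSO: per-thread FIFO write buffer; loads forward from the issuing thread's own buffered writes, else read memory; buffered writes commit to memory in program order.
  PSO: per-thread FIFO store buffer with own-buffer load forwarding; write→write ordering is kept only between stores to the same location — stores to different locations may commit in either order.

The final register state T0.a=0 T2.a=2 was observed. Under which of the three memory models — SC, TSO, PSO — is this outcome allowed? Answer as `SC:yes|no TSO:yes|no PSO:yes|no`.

outcome vector order: (T0.a,T2.a)
[SC] allowed = {0/1; 0/2; 1/0; 1/1; 1/2; 2/1; 2/2}
[TSO] allowed = {0/0; 0/1; 0/2; 1/0; 1/1; 1/2; 2/0; 2/1; 2/2}
[PSO] allowed = {0/0; 0/1; 0/2; 1/0; 1/1; 1/2; 2/0; 2/1; 2/2}
target 0/2 ∈ {SC,TSO,PSO}

SC:yes TSO:yes PSO:yes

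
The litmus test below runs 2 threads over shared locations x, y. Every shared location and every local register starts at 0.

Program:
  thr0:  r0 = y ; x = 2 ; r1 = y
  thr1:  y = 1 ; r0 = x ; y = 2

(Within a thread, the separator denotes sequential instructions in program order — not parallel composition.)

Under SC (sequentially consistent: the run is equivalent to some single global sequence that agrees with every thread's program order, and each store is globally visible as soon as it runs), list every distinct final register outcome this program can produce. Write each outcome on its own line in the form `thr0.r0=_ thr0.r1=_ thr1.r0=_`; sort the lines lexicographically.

outcome vector order: (thr0.r0,thr0.r1,thr1.r0)
|SC outcomes| = 10

thr0.r0=0 thr0.r1=0 thr1.r0=2
thr0.r0=0 thr0.r1=1 thr1.r0=0
thr0.r0=0 thr0.r1=1 thr1.r0=2
thr0.r0=0 thr0.r1=2 thr1.r0=0
thr0.r0=0 thr0.r1=2 thr1.r0=2
thr0.r0=1 thr0.r1=1 thr1.r0=0
thr0.r0=1 thr0.r1=1 thr1.r0=2
thr0.r0=1 thr0.r1=2 thr1.r0=0
thr0.r0=1 thr0.r1=2 thr1.r0=2
thr0.r0=2 thr0.r1=2 thr1.r0=0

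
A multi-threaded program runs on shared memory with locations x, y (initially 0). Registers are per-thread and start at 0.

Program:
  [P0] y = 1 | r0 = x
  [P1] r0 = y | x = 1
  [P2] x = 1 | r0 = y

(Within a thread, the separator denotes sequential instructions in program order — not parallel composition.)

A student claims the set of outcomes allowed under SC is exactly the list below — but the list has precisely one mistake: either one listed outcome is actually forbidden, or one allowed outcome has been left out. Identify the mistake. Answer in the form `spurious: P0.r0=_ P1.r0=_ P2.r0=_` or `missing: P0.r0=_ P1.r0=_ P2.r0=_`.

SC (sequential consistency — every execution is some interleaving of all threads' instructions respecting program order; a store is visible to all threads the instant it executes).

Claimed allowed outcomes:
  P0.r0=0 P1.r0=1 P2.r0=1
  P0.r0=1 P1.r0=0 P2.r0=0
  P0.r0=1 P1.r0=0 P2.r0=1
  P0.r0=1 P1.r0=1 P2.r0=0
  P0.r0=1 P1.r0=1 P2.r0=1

missing: P0.r0=0 P1.r0=0 P2.r0=1

outcome vector order: (P0.r0,P1.r0,P2.r0)
under SC → (0,0,1); (0,1,1); (1,0,0); (1,0,1); (1,1,0); (1,1,1)
SC∖claimed = {(0,0,1)}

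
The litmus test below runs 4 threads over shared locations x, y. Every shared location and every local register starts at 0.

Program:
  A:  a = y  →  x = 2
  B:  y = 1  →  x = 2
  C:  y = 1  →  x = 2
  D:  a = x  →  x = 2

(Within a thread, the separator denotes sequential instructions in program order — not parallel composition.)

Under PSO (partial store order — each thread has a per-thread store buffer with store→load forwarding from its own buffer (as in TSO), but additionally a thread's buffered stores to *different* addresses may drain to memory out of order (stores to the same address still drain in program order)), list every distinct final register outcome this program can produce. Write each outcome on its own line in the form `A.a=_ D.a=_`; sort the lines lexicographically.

A.a=0 D.a=0
A.a=0 D.a=2
A.a=1 D.a=0
A.a=1 D.a=2

outcome vector order: (A.a,D.a)
|PSO outcomes| = 4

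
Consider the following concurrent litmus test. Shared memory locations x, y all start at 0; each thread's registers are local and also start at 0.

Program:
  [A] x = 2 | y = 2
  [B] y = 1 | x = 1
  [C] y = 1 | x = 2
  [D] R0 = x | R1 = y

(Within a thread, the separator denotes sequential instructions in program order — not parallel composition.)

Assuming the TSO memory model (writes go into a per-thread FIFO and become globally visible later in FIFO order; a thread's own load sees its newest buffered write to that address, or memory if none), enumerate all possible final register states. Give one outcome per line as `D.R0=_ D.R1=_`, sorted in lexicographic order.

outcome vector order: (D.R0,D.R1)
|TSO outcomes| = 8

D.R0=0 D.R1=0
D.R0=0 D.R1=1
D.R0=0 D.R1=2
D.R0=1 D.R1=1
D.R0=1 D.R1=2
D.R0=2 D.R1=0
D.R0=2 D.R1=1
D.R0=2 D.R1=2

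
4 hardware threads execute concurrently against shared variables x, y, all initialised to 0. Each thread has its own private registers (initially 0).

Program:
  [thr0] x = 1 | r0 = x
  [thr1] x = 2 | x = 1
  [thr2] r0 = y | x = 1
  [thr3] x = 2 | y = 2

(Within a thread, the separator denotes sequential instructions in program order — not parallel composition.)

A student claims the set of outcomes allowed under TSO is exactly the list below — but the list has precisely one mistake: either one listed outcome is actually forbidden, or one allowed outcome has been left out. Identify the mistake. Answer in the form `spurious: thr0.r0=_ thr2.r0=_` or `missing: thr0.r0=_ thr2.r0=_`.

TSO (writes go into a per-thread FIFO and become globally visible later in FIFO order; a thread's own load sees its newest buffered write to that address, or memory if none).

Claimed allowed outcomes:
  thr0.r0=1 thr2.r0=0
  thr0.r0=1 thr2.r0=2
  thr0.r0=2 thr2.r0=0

outcome vector order: (thr0.r0,thr2.r0)
under TSO → 10; 12; 20; 22
TSO∖claimed = {22}

missing: thr0.r0=2 thr2.r0=2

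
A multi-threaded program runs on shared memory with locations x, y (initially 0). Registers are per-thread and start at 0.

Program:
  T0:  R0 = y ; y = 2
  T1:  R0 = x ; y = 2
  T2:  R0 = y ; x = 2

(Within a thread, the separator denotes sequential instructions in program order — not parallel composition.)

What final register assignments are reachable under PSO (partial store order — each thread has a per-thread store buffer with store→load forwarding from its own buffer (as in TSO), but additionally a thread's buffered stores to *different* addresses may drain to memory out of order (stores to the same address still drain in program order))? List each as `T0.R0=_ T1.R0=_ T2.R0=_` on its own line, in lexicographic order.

outcome vector order: (T0.R0,T1.R0,T2.R0)
|PSO outcomes| = 7

T0.R0=0 T1.R0=0 T2.R0=0
T0.R0=0 T1.R0=0 T2.R0=2
T0.R0=0 T1.R0=2 T2.R0=0
T0.R0=0 T1.R0=2 T2.R0=2
T0.R0=2 T1.R0=0 T2.R0=0
T0.R0=2 T1.R0=0 T2.R0=2
T0.R0=2 T1.R0=2 T2.R0=0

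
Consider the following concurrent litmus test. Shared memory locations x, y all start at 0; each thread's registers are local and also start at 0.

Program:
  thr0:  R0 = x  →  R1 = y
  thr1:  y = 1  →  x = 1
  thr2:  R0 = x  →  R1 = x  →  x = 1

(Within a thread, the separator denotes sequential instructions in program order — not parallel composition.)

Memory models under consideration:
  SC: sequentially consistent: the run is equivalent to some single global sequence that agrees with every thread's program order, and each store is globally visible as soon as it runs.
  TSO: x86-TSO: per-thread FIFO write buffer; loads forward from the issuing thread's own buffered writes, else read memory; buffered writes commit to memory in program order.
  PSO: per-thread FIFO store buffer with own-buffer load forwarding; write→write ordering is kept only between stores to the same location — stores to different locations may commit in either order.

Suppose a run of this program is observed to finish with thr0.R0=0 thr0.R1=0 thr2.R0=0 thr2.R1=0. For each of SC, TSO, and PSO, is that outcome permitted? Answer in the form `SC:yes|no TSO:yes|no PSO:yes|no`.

outcome vector order: (thr0.R0,thr0.R1,thr2.R0,thr2.R1)
[SC] allowed = {(0,0,0,0); (0,0,0,1); (0,0,1,1); (0,1,0,0); (0,1,0,1); (0,1,1,1); (1,0,0,0); (1,1,0,0); (1,1,0,1); (1,1,1,1)}
[TSO] allowed = {(0,0,0,0); (0,0,0,1); (0,0,1,1); (0,1,0,0); (0,1,0,1); (0,1,1,1); (1,0,0,0); (1,1,0,0); (1,1,0,1); (1,1,1,1)}
[PSO] allowed = {(0,0,0,0); (0,0,0,1); (0,0,1,1); (0,1,0,0); (0,1,0,1); (0,1,1,1); (1,0,0,0); (1,0,0,1); (1,0,1,1); (1,1,0,0); (1,1,0,1); (1,1,1,1)}
target (0,0,0,0) ∈ {SC,TSO,PSO}

SC:yes TSO:yes PSO:yes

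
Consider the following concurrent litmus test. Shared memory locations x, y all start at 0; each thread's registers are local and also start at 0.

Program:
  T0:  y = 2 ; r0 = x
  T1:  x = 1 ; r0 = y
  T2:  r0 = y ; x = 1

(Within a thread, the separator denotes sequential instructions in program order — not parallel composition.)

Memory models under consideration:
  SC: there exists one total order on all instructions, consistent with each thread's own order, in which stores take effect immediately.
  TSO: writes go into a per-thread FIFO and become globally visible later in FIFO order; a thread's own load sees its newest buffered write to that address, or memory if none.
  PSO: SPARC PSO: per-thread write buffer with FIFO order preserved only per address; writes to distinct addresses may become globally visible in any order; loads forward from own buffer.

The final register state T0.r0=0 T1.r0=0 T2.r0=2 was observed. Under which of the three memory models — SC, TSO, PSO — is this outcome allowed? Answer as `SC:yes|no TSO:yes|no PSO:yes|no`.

SC:no TSO:yes PSO:yes

outcome vector order: (T0.r0,T1.r0,T2.r0)
under SC → <0 2 0> <0 2 2> <1 0 0> <1 0 2> <1 2 0> <1 2 2>
under TSO → <0 0 0> <0 0 2> <0 2 0> <0 2 2> <1 0 0> <1 0 2> <1 2 0> <1 2 2>
under PSO → <0 0 0> <0 0 2> <0 2 0> <0 2 2> <1 0 0> <1 0 2> <1 2 0> <1 2 2>
target <0 0 2> ∈ {TSO,PSO}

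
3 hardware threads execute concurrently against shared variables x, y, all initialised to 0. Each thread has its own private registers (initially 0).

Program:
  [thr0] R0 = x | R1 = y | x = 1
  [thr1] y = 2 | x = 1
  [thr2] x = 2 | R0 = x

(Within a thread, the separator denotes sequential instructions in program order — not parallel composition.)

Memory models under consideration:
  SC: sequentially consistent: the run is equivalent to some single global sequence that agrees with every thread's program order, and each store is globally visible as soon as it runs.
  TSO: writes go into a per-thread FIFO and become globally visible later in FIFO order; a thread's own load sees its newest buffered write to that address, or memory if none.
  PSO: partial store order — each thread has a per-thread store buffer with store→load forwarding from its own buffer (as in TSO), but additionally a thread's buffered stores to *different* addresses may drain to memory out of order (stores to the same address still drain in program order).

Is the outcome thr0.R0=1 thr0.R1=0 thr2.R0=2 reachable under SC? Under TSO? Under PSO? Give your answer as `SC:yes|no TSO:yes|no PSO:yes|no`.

SC:no TSO:no PSO:yes

outcome vector order: (thr0.R0,thr0.R1,thr2.R0)
[SC] allowed = {001, 002, 021, 022, 121, 122, 201, 202, 221, 222}
[TSO] allowed = {001, 002, 021, 022, 121, 122, 201, 202, 221, 222}
[PSO] allowed = {001, 002, 021, 022, 101, 102, 121, 122, 201, 202, 221, 222}
target 102 ∈ {PSO}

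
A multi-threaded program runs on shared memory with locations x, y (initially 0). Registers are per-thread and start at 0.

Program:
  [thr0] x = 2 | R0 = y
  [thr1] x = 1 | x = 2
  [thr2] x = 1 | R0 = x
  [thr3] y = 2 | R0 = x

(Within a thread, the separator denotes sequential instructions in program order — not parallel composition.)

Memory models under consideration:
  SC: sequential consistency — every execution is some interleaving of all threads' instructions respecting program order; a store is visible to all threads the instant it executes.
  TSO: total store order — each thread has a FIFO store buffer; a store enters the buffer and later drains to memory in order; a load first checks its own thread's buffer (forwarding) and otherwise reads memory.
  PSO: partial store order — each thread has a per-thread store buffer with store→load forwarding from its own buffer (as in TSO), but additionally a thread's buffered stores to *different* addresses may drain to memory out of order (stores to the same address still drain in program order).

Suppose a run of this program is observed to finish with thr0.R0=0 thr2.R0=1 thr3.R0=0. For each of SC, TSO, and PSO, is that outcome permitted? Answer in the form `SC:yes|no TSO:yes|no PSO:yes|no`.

outcome vector order: (thr0.R0,thr2.R0,thr3.R0)
under SC → 011; 012; 021; 022; 210; 211; 212; 220; 221; 222
under TSO → 010; 011; 012; 020; 021; 022; 210; 211; 212; 220; 221; 222
under PSO → 010; 011; 012; 020; 021; 022; 210; 211; 212; 220; 221; 222
target 010 ∈ {TSO,PSO}

SC:no TSO:yes PSO:yes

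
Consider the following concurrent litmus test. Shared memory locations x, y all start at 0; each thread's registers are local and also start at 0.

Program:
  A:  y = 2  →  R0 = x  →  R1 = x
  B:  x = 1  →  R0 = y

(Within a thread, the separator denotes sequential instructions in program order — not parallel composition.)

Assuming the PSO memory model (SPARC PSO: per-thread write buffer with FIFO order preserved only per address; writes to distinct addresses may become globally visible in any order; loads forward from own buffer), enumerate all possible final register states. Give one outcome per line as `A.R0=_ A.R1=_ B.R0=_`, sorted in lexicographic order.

outcome vector order: (A.R0,A.R1,B.R0)
|PSO outcomes| = 6

A.R0=0 A.R1=0 B.R0=0
A.R0=0 A.R1=0 B.R0=2
A.R0=0 A.R1=1 B.R0=0
A.R0=0 A.R1=1 B.R0=2
A.R0=1 A.R1=1 B.R0=0
A.R0=1 A.R1=1 B.R0=2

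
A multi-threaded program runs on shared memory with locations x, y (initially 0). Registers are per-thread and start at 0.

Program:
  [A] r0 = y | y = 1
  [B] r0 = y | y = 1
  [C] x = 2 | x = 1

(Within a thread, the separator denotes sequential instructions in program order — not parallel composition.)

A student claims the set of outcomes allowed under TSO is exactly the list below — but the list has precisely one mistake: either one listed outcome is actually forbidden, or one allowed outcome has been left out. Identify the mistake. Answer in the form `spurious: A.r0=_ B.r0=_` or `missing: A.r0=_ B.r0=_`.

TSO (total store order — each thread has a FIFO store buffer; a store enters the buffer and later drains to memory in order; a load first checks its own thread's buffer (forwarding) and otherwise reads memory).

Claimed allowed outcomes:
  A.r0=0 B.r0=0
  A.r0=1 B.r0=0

outcome vector order: (A.r0,B.r0)
TSO (3): (0,0); (0,1); (1,0)
TSO∖claimed = {(0,1)}

missing: A.r0=0 B.r0=1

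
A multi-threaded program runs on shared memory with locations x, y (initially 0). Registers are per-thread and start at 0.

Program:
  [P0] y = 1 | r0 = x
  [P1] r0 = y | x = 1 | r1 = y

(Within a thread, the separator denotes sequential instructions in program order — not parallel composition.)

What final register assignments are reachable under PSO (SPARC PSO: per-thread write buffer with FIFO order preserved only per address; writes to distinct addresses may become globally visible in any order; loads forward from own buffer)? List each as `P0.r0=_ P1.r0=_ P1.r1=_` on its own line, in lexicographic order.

outcome vector order: (P0.r0,P1.r0,P1.r1)
|PSO outcomes| = 6

P0.r0=0 P1.r0=0 P1.r1=0
P0.r0=0 P1.r0=0 P1.r1=1
P0.r0=0 P1.r0=1 P1.r1=1
P0.r0=1 P1.r0=0 P1.r1=0
P0.r0=1 P1.r0=0 P1.r1=1
P0.r0=1 P1.r0=1 P1.r1=1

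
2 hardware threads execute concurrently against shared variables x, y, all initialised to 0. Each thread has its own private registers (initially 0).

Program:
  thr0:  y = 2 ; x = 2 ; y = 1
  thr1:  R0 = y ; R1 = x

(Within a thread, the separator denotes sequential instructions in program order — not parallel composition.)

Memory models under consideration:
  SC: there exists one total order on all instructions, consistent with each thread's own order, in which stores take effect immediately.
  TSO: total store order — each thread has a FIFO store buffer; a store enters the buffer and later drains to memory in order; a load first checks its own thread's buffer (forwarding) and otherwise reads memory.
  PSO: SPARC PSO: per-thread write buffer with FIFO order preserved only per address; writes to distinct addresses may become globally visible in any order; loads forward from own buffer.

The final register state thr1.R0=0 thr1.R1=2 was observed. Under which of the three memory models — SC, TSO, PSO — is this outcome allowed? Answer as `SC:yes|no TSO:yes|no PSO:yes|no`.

outcome vector order: (thr1.R0,thr1.R1)
[SC] allowed = {(0,0); (0,2); (1,2); (2,0); (2,2)}
[TSO] allowed = {(0,0); (0,2); (1,2); (2,0); (2,2)}
[PSO] allowed = {(0,0); (0,2); (1,0); (1,2); (2,0); (2,2)}
target (0,2) ∈ {SC,TSO,PSO}

SC:yes TSO:yes PSO:yes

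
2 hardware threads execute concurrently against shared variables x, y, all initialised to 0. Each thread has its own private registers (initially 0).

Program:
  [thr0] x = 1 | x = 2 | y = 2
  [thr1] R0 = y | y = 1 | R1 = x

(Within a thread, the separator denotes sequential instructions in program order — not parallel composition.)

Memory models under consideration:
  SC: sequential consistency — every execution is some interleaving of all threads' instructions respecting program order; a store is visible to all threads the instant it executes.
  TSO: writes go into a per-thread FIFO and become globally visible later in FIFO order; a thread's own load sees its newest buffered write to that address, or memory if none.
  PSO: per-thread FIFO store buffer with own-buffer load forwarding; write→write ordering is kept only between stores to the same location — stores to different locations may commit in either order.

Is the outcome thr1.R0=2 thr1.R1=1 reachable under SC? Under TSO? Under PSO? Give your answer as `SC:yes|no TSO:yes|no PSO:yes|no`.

SC:no TSO:no PSO:yes

outcome vector order: (thr1.R0,thr1.R1)
[SC] allowed = {<0 0>, <0 1>, <0 2>, <2 2>}
[TSO] allowed = {<0 0>, <0 1>, <0 2>, <2 2>}
[PSO] allowed = {<0 0>, <0 1>, <0 2>, <2 0>, <2 1>, <2 2>}
target <2 1> ∈ {PSO}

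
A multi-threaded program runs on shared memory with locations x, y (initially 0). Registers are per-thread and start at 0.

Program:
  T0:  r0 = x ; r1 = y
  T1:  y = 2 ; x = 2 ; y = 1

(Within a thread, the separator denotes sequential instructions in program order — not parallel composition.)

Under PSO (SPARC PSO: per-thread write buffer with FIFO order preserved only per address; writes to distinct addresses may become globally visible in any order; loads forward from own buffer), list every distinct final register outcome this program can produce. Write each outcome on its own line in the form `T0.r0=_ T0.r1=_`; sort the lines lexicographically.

outcome vector order: (T0.r0,T0.r1)
|PSO outcomes| = 6

T0.r0=0 T0.r1=0
T0.r0=0 T0.r1=1
T0.r0=0 T0.r1=2
T0.r0=2 T0.r1=0
T0.r0=2 T0.r1=1
T0.r0=2 T0.r1=2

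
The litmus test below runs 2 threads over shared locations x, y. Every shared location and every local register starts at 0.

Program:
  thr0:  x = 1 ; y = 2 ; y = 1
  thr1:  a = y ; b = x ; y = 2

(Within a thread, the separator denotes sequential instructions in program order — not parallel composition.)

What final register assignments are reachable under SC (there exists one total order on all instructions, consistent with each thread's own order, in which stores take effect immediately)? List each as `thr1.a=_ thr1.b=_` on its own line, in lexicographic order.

outcome vector order: (thr1.a,thr1.b)
|SC outcomes| = 4

thr1.a=0 thr1.b=0
thr1.a=0 thr1.b=1
thr1.a=1 thr1.b=1
thr1.a=2 thr1.b=1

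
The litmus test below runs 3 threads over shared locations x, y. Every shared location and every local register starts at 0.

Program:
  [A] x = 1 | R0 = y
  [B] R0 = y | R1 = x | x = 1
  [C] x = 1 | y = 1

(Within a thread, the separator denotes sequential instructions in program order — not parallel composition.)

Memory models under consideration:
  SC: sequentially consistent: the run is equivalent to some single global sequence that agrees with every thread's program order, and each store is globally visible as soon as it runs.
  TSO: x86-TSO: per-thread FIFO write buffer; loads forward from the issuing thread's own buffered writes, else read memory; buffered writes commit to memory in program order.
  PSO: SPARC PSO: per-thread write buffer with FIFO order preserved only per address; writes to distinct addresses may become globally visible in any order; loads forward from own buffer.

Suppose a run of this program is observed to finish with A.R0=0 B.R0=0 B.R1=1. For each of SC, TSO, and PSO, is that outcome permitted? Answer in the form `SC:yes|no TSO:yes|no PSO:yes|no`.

SC:yes TSO:yes PSO:yes

outcome vector order: (A.R0,B.R0,B.R1)
SC (6): 000, 001, 011, 100, 101, 111
TSO (6): 000, 001, 011, 100, 101, 111
PSO (8): 000, 001, 010, 011, 100, 101, 110, 111
target 001 ∈ {SC,TSO,PSO}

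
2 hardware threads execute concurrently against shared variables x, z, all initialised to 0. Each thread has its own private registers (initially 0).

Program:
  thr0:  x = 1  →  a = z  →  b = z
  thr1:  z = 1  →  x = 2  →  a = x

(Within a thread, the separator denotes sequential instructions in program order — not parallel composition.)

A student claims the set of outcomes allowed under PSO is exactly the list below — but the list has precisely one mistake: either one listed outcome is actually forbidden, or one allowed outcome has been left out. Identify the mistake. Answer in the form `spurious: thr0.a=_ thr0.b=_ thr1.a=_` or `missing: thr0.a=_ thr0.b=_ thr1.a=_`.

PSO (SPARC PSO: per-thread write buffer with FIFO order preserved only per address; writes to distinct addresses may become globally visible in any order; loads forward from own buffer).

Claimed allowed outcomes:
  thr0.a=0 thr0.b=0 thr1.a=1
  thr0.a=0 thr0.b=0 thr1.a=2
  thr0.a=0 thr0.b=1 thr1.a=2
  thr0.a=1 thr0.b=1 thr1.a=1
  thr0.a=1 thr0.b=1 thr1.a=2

outcome vector order: (thr0.a,thr0.b,thr1.a)
[PSO] allowed = {<0 0 1>; <0 0 2>; <0 1 1>; <0 1 2>; <1 1 1>; <1 1 2>}
PSO∖claimed = {<0 1 1>}

missing: thr0.a=0 thr0.b=1 thr1.a=1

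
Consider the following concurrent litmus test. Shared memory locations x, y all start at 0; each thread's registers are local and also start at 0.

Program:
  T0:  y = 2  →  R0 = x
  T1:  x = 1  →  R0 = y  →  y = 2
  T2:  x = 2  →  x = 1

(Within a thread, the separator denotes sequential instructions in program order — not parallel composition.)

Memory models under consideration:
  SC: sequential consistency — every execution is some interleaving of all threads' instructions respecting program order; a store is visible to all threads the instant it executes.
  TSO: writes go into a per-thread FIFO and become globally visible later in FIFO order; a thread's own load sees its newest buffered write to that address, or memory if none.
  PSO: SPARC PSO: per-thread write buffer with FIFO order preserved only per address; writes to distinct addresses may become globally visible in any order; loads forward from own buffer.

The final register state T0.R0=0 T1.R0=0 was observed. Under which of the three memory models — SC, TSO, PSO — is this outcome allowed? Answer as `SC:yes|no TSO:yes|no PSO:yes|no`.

outcome vector order: (T0.R0,T1.R0)
[SC] allowed = {<0 2> <1 0> <1 2> <2 0> <2 2>}
[TSO] allowed = {<0 0> <0 2> <1 0> <1 2> <2 0> <2 2>}
[PSO] allowed = {<0 0> <0 2> <1 0> <1 2> <2 0> <2 2>}
target <0 0> ∈ {TSO,PSO}

SC:no TSO:yes PSO:yes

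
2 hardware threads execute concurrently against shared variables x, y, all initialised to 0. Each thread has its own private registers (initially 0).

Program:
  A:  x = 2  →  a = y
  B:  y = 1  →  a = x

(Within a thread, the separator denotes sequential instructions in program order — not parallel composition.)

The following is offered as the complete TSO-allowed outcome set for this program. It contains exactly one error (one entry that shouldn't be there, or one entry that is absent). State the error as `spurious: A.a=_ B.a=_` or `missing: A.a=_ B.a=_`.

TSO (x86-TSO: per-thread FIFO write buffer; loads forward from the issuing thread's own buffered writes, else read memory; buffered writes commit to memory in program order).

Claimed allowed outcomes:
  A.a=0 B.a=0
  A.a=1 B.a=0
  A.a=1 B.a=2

outcome vector order: (A.a,B.a)
[TSO] allowed = {(0,0), (0,2), (1,0), (1,2)}
TSO∖claimed = {(0,2)}

missing: A.a=0 B.a=2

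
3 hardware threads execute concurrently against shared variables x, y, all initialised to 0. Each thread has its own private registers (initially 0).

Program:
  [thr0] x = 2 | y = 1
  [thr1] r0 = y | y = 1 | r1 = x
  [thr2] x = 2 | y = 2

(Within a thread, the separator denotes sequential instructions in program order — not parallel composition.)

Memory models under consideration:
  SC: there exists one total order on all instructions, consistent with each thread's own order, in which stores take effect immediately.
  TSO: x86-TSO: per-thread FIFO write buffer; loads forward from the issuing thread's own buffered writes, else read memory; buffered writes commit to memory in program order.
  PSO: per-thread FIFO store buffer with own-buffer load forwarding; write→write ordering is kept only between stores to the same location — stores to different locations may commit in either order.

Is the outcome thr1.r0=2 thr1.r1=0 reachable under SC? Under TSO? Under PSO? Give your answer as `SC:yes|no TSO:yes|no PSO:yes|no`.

outcome vector order: (thr1.r0,thr1.r1)
SC: 4 outcomes — {00 02 12 22}
TSO: 4 outcomes — {00 02 12 22}
PSO: 6 outcomes — {00 02 10 12 20 22}
target 20 ∈ {PSO}

SC:no TSO:no PSO:yes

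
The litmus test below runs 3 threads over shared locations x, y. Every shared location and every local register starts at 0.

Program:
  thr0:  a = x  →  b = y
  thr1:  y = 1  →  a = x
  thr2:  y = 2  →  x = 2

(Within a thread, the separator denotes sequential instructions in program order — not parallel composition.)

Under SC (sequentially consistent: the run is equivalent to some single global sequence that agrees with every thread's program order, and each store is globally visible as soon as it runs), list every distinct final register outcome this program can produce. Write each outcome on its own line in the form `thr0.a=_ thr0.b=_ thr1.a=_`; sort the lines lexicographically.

outcome vector order: (thr0.a,thr0.b,thr1.a)
|SC outcomes| = 10

thr0.a=0 thr0.b=0 thr1.a=0
thr0.a=0 thr0.b=0 thr1.a=2
thr0.a=0 thr0.b=1 thr1.a=0
thr0.a=0 thr0.b=1 thr1.a=2
thr0.a=0 thr0.b=2 thr1.a=0
thr0.a=0 thr0.b=2 thr1.a=2
thr0.a=2 thr0.b=1 thr1.a=0
thr0.a=2 thr0.b=1 thr1.a=2
thr0.a=2 thr0.b=2 thr1.a=0
thr0.a=2 thr0.b=2 thr1.a=2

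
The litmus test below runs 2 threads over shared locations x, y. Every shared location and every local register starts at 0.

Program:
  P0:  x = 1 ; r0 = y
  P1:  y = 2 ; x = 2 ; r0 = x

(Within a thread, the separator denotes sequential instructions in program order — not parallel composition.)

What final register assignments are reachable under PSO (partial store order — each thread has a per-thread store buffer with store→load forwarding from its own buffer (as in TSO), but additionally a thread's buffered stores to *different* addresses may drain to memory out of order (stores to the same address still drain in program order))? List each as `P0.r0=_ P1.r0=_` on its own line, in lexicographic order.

outcome vector order: (P0.r0,P1.r0)
|PSO outcomes| = 4

P0.r0=0 P1.r0=1
P0.r0=0 P1.r0=2
P0.r0=2 P1.r0=1
P0.r0=2 P1.r0=2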